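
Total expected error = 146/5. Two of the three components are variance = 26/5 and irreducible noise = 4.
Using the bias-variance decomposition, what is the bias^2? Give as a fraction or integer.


Total error = bias^2 + variance + irreducible noise. So bias^2 = 146/5 - 26/5 - 4 = 20.

20


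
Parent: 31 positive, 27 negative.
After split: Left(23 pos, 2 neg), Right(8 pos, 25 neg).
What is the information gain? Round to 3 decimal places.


H(parent) = 0.9966. H(left) = 0.4022, H(right) = 0.7990. Weighted = (25/58)*0.4022 + (33/58)*0.7990 = 0.6280. IG = 0.9966 - 0.6280 = 0.3686, which rounds to 0.369.

0.369


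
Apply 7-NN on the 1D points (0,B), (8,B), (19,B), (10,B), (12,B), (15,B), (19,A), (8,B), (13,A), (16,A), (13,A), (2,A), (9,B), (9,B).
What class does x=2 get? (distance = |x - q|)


Distances: |0-2|=2, |8-2|=6, |19-2|=17, |10-2|=8, |12-2|=10, |15-2|=13, |19-2|=17, |8-2|=6, |13-2|=11, |16-2|=14, |13-2|=11, |2-2|=0, |9-2|=7, |9-2|=7. 7 nearest: (2,A), (0,B), (8,B), (8,B), (9,B), (9,B), (10,B). Counts: {'A': 1, 'B': 6}. Majority class: B.

B


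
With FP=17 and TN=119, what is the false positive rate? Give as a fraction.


FPR = FP / (FP + TN) = 17 / 136 = 1/8.

1/8


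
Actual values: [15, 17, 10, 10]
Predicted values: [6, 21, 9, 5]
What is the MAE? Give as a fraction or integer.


MAE = (1/4) * (|15-6|=9 + |17-21|=4 + |10-9|=1 + |10-5|=5). Sum = 19. MAE = 19/4.

19/4


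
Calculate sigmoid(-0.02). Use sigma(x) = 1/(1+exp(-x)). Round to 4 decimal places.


sigma(-0.02) = 1/(1+e^(0.02)) = 1/(1+1.020201) = 1/2.020201 = 0.4950.

0.4950


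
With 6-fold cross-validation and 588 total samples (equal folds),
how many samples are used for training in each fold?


Each validation fold has 588/6 = 98 samples. Training set = 588 - 98 = 490.

490


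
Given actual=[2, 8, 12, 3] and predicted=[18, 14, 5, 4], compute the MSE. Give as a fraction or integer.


MSE = (1/4) * ((2-18)^2=256 + (8-14)^2=36 + (12-5)^2=49 + (3-4)^2=1). Sum = 342. MSE = 171/2.

171/2


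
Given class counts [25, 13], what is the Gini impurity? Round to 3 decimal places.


Total = 38. Proportions: 25/38, 13/38. sum(p_i^2) = 0.5499. Gini = 1 - 0.5499 = 0.4501, which rounds to 0.450.

0.450


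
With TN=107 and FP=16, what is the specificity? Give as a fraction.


Specificity = TN / (TN + FP) = 107 / 123 = 107/123.

107/123


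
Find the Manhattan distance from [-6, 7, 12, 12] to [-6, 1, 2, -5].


d = sum of absolute differences: |-6--6|=0 + |7-1|=6 + |12-2|=10 + |12--5|=17 = 33.

33


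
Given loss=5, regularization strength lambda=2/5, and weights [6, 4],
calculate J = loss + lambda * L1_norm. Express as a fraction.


L1 norm = sum(|w|) = 10. J = 5 + 2/5 * 10 = 9.

9


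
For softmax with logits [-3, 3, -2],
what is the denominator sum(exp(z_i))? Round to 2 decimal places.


Denom = e^-3=0.0498 + e^3=20.0855 + e^-2=0.1353. Sum = 20.2706, which rounds to 20.27.

20.27


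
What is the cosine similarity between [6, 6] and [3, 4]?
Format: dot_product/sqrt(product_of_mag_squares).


dot = 42. |a|^2 = 72, |b|^2 = 25. cos = 42/sqrt(1800).

42/sqrt(1800)


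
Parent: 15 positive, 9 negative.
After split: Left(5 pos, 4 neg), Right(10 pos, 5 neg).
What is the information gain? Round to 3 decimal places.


H(parent) = 0.9544. H(left) = 0.9911, H(right) = 0.9183. Weighted = (9/24)*0.9911 + (15/24)*0.9183 = 0.9456. IG = 0.9544 - 0.9456 = 0.0088, which rounds to 0.009.

0.009


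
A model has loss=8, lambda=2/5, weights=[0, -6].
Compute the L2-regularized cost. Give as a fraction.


L2 sq norm = sum(w^2) = 36. J = 8 + 2/5 * 36 = 112/5.

112/5


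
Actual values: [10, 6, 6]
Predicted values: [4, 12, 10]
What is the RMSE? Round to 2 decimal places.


MSE = 29.3333. RMSE = sqrt(29.3333) = 5.42.

5.42


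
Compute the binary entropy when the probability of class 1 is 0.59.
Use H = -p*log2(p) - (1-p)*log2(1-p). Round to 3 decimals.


H = -0.59*log2(0.59) - 0.41*log2(0.41) = 0.977.

0.977


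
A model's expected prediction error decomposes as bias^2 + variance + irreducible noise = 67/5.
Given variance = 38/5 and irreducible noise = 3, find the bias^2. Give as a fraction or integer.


Total error = bias^2 + variance + irreducible noise. So bias^2 = 67/5 - 38/5 - 3 = 14/5.

14/5


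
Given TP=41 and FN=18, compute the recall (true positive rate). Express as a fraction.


Recall = TP / (TP + FN) = 41 / 59 = 41/59.

41/59


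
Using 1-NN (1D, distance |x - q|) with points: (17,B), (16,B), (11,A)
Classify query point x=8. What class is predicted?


Distances: |17-8|=9, |16-8|=8, |11-8|=3. 1 nearest: (11,A). Counts: {'A': 1}. Majority class: A.

A


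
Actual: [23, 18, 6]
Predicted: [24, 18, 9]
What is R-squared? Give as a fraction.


Mean(y) = 47/3. SS_res = 10. SS_tot = 458/3. R^2 = 1 - 10/(458/3) = 214/229.

214/229


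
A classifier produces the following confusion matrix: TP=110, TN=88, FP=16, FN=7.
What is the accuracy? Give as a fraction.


Accuracy = (TP + TN) / (TP + TN + FP + FN) = (110 + 88) / 221 = 198/221.

198/221


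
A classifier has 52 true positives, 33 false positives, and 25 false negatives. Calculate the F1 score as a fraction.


Precision = 52/85 = 52/85. Recall = 52/77 = 52/77. F1 = 2*P*R/(P+R) = 52/81.

52/81


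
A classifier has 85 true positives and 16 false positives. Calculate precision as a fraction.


Precision = TP / (TP + FP) = 85 / 101 = 85/101.

85/101


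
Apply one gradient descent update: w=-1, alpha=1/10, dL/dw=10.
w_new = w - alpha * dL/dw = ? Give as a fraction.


w_new = -1 - 1/10 * 10 = -1 - 1 = -2.

-2


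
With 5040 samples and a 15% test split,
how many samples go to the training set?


Test set = 5040 * 15% = 756. Training set = 5040 - 756 = 4284.

4284


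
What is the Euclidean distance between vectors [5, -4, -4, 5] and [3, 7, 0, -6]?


d = sqrt(sum of squared differences). (5-3)^2=4, (-4-7)^2=121, (-4-0)^2=16, (5--6)^2=121. Sum = 262.

sqrt(262)


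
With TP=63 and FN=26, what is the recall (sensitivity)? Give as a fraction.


Recall = TP / (TP + FN) = 63 / 89 = 63/89.

63/89


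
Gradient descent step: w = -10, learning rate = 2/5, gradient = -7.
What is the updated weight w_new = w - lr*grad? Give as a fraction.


w_new = -10 - 2/5 * -7 = -10 - -14/5 = -36/5.

-36/5


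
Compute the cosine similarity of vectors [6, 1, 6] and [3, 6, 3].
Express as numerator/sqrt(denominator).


dot = 42. |a|^2 = 73, |b|^2 = 54. cos = 42/sqrt(3942).

42/sqrt(3942)


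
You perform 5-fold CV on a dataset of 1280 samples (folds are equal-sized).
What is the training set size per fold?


Each validation fold has 1280/5 = 256 samples. Training set = 1280 - 256 = 1024.

1024


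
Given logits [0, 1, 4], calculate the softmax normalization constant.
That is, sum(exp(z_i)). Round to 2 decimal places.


Denom = e^0=1.0000 + e^1=2.7183 + e^4=54.5982. Sum = 58.3165, which rounds to 58.32.

58.32


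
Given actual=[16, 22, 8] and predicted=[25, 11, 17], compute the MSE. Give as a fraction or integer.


MSE = (1/3) * ((16-25)^2=81 + (22-11)^2=121 + (8-17)^2=81). Sum = 283. MSE = 283/3.

283/3


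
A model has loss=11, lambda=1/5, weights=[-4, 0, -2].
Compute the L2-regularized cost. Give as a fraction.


L2 sq norm = sum(w^2) = 20. J = 11 + 1/5 * 20 = 15.

15


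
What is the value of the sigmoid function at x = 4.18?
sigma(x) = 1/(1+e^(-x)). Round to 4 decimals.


sigma(4.18) = 1/(1+e^(-4.18)) = 1/(1+0.015299) = 1/1.015299 = 0.9849.

0.9849


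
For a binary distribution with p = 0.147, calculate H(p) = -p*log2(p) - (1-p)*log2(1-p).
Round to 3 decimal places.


H = -0.147*log2(0.147) - 0.853*log2(0.853) = 0.602.

0.602


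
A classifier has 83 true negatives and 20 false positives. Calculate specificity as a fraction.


Specificity = TN / (TN + FP) = 83 / 103 = 83/103.

83/103


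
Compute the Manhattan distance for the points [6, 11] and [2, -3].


d = sum of absolute differences: |6-2|=4 + |11--3|=14 = 18.

18


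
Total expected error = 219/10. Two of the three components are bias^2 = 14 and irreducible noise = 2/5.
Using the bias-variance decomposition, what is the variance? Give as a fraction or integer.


Total error = bias^2 + variance + irreducible noise. So variance = 219/10 - 14 - 2/5 = 15/2.

15/2


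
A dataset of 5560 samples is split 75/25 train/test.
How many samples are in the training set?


Test set = 5560 * 25% = 1390. Training set = 5560 - 1390 = 4170.

4170


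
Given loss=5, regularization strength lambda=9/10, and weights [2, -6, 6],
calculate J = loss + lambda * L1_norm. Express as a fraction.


L1 norm = sum(|w|) = 14. J = 5 + 9/10 * 14 = 88/5.

88/5


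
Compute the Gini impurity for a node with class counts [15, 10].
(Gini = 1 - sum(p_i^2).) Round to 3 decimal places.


Total = 25. Proportions: 15/25, 10/25. sum(p_i^2) = 0.5200. Gini = 1 - 0.5200 = 0.4800, which rounds to 0.480.

0.480


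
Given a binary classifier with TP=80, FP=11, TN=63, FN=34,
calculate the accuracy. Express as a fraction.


Accuracy = (TP + TN) / (TP + TN + FP + FN) = (80 + 63) / 188 = 143/188.

143/188


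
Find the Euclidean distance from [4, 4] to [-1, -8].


d = sqrt(sum of squared differences). (4--1)^2=25, (4--8)^2=144. Sum = 169.

13


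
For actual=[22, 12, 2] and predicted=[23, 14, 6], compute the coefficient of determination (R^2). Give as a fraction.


Mean(y) = 12. SS_res = 21. SS_tot = 200. R^2 = 1 - 21/(200) = 179/200.

179/200


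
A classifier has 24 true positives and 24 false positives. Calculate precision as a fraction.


Precision = TP / (TP + FP) = 24 / 48 = 1/2.

1/2


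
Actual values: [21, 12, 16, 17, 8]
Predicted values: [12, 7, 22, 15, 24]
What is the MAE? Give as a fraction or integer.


MAE = (1/5) * (|21-12|=9 + |12-7|=5 + |16-22|=6 + |17-15|=2 + |8-24|=16). Sum = 38. MAE = 38/5.

38/5


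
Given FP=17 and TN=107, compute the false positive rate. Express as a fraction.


FPR = FP / (FP + TN) = 17 / 124 = 17/124.

17/124


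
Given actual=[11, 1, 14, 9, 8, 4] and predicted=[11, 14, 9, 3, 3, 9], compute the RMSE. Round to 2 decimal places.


MSE = 46.6667. RMSE = sqrt(46.6667) = 6.83.

6.83


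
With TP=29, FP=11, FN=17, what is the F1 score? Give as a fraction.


Precision = 29/40 = 29/40. Recall = 29/46 = 29/46. F1 = 2*P*R/(P+R) = 29/43.

29/43


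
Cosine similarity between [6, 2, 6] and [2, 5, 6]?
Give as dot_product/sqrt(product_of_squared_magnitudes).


dot = 58. |a|^2 = 76, |b|^2 = 65. cos = 58/sqrt(4940).

58/sqrt(4940)


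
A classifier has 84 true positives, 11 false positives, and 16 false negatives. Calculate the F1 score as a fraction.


Precision = 84/95 = 84/95. Recall = 84/100 = 21/25. F1 = 2*P*R/(P+R) = 56/65.

56/65


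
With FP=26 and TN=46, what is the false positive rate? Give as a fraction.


FPR = FP / (FP + TN) = 26 / 72 = 13/36.

13/36


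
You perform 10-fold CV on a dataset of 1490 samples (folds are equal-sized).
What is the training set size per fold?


Each validation fold has 1490/10 = 149 samples. Training set = 1490 - 149 = 1341.

1341


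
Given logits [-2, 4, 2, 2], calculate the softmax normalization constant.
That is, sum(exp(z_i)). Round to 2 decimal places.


Denom = e^-2=0.1353 + e^4=54.5982 + e^2=7.3891 + e^2=7.3891. Sum = 69.5117, which rounds to 69.51.

69.51


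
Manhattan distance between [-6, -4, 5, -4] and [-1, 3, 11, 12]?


d = sum of absolute differences: |-6--1|=5 + |-4-3|=7 + |5-11|=6 + |-4-12|=16 = 34.

34


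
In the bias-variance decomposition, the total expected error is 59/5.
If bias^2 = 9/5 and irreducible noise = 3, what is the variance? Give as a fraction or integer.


Total error = bias^2 + variance + irreducible noise. So variance = 59/5 - 9/5 - 3 = 7.

7


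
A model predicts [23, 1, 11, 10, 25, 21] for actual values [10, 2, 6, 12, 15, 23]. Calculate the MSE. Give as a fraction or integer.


MSE = (1/6) * ((10-23)^2=169 + (2-1)^2=1 + (6-11)^2=25 + (12-10)^2=4 + (15-25)^2=100 + (23-21)^2=4). Sum = 303. MSE = 101/2.

101/2


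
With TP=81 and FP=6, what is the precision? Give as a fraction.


Precision = TP / (TP + FP) = 81 / 87 = 27/29.

27/29


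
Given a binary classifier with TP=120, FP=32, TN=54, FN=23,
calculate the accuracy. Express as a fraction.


Accuracy = (TP + TN) / (TP + TN + FP + FN) = (120 + 54) / 229 = 174/229.

174/229


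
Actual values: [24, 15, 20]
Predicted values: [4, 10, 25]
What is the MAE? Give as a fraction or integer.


MAE = (1/3) * (|24-4|=20 + |15-10|=5 + |20-25|=5). Sum = 30. MAE = 10.

10


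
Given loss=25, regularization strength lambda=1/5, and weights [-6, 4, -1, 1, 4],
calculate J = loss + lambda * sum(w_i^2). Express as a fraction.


L2 sq norm = sum(w^2) = 70. J = 25 + 1/5 * 70 = 39.

39


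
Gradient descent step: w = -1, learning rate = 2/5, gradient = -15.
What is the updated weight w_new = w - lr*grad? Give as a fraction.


w_new = -1 - 2/5 * -15 = -1 - -6 = 5.

5


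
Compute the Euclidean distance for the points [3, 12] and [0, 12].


d = sqrt(sum of squared differences). (3-0)^2=9, (12-12)^2=0. Sum = 9.

3


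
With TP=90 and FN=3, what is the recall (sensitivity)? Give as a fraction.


Recall = TP / (TP + FN) = 90 / 93 = 30/31.

30/31


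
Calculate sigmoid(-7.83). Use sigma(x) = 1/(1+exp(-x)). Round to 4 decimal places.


sigma(-7.83) = 1/(1+e^(7.83)) = 1/(1+2514.929373) = 1/2515.929373 = 0.0004.

0.0004


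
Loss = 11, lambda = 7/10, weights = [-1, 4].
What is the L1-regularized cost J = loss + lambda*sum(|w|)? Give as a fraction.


L1 norm = sum(|w|) = 5. J = 11 + 7/10 * 5 = 29/2.

29/2


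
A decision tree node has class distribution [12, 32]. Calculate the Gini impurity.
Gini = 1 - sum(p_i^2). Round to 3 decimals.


Total = 44. Proportions: 12/44, 32/44. sum(p_i^2) = 0.6033. Gini = 1 - 0.6033 = 0.3967, which rounds to 0.397.

0.397


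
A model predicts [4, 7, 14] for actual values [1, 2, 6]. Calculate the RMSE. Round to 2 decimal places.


MSE = 32.6667. RMSE = sqrt(32.6667) = 5.72.

5.72


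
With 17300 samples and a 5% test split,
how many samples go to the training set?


Test set = 17300 * 5% = 865. Training set = 17300 - 865 = 16435.

16435


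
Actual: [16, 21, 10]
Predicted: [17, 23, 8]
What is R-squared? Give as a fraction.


Mean(y) = 47/3. SS_res = 9. SS_tot = 182/3. R^2 = 1 - 9/(182/3) = 155/182.

155/182


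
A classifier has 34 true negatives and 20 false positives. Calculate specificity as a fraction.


Specificity = TN / (TN + FP) = 34 / 54 = 17/27.

17/27


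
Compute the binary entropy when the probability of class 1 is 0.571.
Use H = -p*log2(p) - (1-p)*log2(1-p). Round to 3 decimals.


H = -0.571*log2(0.571) - 0.429*log2(0.429) = 0.985.

0.985


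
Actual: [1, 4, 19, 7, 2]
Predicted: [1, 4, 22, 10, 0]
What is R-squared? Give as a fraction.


Mean(y) = 33/5. SS_res = 22. SS_tot = 1066/5. R^2 = 1 - 22/(1066/5) = 478/533.

478/533


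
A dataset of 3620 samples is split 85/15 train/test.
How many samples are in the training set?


Test set = 3620 * 15% = 543. Training set = 3620 - 543 = 3077.

3077


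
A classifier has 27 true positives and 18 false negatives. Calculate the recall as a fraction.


Recall = TP / (TP + FN) = 27 / 45 = 3/5.

3/5


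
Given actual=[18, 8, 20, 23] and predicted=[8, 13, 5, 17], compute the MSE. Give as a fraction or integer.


MSE = (1/4) * ((18-8)^2=100 + (8-13)^2=25 + (20-5)^2=225 + (23-17)^2=36). Sum = 386. MSE = 193/2.

193/2


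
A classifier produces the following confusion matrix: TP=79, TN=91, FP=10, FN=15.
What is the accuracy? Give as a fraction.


Accuracy = (TP + TN) / (TP + TN + FP + FN) = (79 + 91) / 195 = 34/39.

34/39


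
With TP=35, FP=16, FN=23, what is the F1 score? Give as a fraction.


Precision = 35/51 = 35/51. Recall = 35/58 = 35/58. F1 = 2*P*R/(P+R) = 70/109.

70/109


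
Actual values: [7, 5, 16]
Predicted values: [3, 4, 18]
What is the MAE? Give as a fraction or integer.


MAE = (1/3) * (|7-3|=4 + |5-4|=1 + |16-18|=2). Sum = 7. MAE = 7/3.

7/3


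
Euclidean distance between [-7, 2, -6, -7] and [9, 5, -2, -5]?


d = sqrt(sum of squared differences). (-7-9)^2=256, (2-5)^2=9, (-6--2)^2=16, (-7--5)^2=4. Sum = 285.

sqrt(285)


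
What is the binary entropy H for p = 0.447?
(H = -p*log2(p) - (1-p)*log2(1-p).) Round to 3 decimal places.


H = -0.447*log2(0.447) - 0.553*log2(0.553) = 0.992.

0.992


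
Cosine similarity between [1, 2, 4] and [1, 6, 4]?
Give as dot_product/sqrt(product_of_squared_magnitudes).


dot = 29. |a|^2 = 21, |b|^2 = 53. cos = 29/sqrt(1113).

29/sqrt(1113)


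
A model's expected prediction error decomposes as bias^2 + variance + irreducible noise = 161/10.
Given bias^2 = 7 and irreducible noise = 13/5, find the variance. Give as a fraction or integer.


Total error = bias^2 + variance + irreducible noise. So variance = 161/10 - 7 - 13/5 = 13/2.

13/2


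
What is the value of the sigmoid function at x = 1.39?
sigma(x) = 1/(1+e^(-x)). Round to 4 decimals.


sigma(1.39) = 1/(1+e^(-1.39)) = 1/(1+0.249075) = 1/1.249075 = 0.8006.

0.8006


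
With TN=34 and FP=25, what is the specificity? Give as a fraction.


Specificity = TN / (TN + FP) = 34 / 59 = 34/59.

34/59


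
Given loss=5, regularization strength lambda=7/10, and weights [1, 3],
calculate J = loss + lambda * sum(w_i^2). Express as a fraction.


L2 sq norm = sum(w^2) = 10. J = 5 + 7/10 * 10 = 12.

12


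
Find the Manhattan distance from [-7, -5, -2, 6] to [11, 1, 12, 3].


d = sum of absolute differences: |-7-11|=18 + |-5-1|=6 + |-2-12|=14 + |6-3|=3 = 41.

41


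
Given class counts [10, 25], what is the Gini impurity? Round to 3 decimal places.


Total = 35. Proportions: 10/35, 25/35. sum(p_i^2) = 0.5918. Gini = 1 - 0.5918 = 0.4082, which rounds to 0.408.

0.408


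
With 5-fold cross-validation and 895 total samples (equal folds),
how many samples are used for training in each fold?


Each validation fold has 895/5 = 179 samples. Training set = 895 - 179 = 716.

716


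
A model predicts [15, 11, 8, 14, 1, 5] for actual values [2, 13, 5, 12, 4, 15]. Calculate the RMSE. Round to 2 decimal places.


MSE = 49.1667. RMSE = sqrt(49.1667) = 7.01.

7.01


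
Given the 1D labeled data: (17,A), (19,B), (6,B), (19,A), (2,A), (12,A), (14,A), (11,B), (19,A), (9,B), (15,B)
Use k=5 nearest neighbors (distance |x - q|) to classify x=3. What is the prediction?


Distances: |17-3|=14, |19-3|=16, |6-3|=3, |19-3|=16, |2-3|=1, |12-3|=9, |14-3|=11, |11-3|=8, |19-3|=16, |9-3|=6, |15-3|=12. 5 nearest: (2,A), (6,B), (9,B), (11,B), (12,A). Counts: {'A': 2, 'B': 3}. Majority class: B.

B


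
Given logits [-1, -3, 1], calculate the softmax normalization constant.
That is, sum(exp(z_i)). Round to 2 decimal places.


Denom = e^-1=0.3679 + e^-3=0.0498 + e^1=2.7183. Sum = 3.1360, which rounds to 3.14.

3.14


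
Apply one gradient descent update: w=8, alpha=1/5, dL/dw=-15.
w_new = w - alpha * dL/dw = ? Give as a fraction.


w_new = 8 - 1/5 * -15 = 8 - -3 = 11.

11


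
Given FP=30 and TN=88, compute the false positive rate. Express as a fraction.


FPR = FP / (FP + TN) = 30 / 118 = 15/59.

15/59


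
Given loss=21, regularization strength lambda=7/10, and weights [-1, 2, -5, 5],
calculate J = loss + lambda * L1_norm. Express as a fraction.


L1 norm = sum(|w|) = 13. J = 21 + 7/10 * 13 = 301/10.

301/10


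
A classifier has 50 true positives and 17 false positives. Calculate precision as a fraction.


Precision = TP / (TP + FP) = 50 / 67 = 50/67.

50/67


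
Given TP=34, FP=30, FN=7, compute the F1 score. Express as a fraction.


Precision = 34/64 = 17/32. Recall = 34/41 = 34/41. F1 = 2*P*R/(P+R) = 68/105.

68/105


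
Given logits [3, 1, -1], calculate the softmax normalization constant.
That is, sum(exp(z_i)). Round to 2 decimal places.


Denom = e^3=20.0855 + e^1=2.7183 + e^-1=0.3679. Sum = 23.1717, which rounds to 23.17.

23.17


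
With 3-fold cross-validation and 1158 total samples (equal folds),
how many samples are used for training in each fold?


Each validation fold has 1158/3 = 386 samples. Training set = 1158 - 386 = 772.

772


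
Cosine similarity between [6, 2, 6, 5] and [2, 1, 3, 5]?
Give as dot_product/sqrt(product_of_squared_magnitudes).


dot = 57. |a|^2 = 101, |b|^2 = 39. cos = 57/sqrt(3939).

57/sqrt(3939)


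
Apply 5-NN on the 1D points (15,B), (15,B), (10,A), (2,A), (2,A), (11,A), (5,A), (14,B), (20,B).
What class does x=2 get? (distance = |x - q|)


Distances: |15-2|=13, |15-2|=13, |10-2|=8, |2-2|=0, |2-2|=0, |11-2|=9, |5-2|=3, |14-2|=12, |20-2|=18. 5 nearest: (2,A), (2,A), (5,A), (10,A), (11,A). Counts: {'A': 5}. Majority class: A.

A


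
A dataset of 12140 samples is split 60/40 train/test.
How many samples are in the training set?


Test set = 12140 * 40% = 4856. Training set = 12140 - 4856 = 7284.

7284


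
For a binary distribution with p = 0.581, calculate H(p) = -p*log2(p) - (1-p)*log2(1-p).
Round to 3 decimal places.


H = -0.581*log2(0.581) - 0.419*log2(0.419) = 0.981.

0.981


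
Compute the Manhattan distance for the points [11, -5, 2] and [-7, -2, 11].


d = sum of absolute differences: |11--7|=18 + |-5--2|=3 + |2-11|=9 = 30.

30


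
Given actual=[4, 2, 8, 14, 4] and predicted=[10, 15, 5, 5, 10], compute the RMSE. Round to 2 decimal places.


MSE = 66.2000. RMSE = sqrt(66.2000) = 8.14.

8.14


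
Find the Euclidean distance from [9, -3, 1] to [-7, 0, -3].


d = sqrt(sum of squared differences). (9--7)^2=256, (-3-0)^2=9, (1--3)^2=16. Sum = 281.

sqrt(281)


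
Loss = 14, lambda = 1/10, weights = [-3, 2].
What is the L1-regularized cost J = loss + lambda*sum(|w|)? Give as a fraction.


L1 norm = sum(|w|) = 5. J = 14 + 1/10 * 5 = 29/2.

29/2


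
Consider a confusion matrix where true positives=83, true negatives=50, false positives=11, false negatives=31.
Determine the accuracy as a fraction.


Accuracy = (TP + TN) / (TP + TN + FP + FN) = (83 + 50) / 175 = 19/25.

19/25


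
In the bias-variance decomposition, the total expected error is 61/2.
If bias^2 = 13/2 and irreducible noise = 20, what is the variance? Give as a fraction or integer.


Total error = bias^2 + variance + irreducible noise. So variance = 61/2 - 13/2 - 20 = 4.

4


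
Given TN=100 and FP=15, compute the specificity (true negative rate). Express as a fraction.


Specificity = TN / (TN + FP) = 100 / 115 = 20/23.

20/23


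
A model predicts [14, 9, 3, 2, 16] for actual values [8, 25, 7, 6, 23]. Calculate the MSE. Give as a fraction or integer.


MSE = (1/5) * ((8-14)^2=36 + (25-9)^2=256 + (7-3)^2=16 + (6-2)^2=16 + (23-16)^2=49). Sum = 373. MSE = 373/5.

373/5


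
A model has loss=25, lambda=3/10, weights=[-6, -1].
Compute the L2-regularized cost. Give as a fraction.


L2 sq norm = sum(w^2) = 37. J = 25 + 3/10 * 37 = 361/10.

361/10


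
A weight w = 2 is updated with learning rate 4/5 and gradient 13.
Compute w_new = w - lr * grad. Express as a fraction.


w_new = 2 - 4/5 * 13 = 2 - 52/5 = -42/5.

-42/5


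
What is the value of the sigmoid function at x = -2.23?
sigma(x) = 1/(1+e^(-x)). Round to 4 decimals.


sigma(-2.23) = 1/(1+e^(2.23)) = 1/(1+9.299866) = 1/10.299866 = 0.0971.

0.0971


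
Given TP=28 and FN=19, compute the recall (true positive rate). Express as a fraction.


Recall = TP / (TP + FN) = 28 / 47 = 28/47.

28/47


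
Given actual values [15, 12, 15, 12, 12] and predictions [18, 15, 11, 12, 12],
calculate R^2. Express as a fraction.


Mean(y) = 66/5. SS_res = 34. SS_tot = 54/5. R^2 = 1 - 34/(54/5) = -58/27.

-58/27


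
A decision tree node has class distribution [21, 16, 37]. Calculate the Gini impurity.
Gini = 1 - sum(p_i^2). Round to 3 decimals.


Total = 74. Proportions: 21/74, 16/74, 37/74. sum(p_i^2) = 0.3773. Gini = 1 - 0.3773 = 0.6227, which rounds to 0.623.

0.623


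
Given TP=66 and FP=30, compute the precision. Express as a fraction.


Precision = TP / (TP + FP) = 66 / 96 = 11/16.

11/16


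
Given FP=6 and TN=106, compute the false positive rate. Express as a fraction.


FPR = FP / (FP + TN) = 6 / 112 = 3/56.

3/56


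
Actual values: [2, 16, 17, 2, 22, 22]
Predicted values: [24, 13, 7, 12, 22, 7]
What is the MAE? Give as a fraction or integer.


MAE = (1/6) * (|2-24|=22 + |16-13|=3 + |17-7|=10 + |2-12|=10 + |22-22|=0 + |22-7|=15). Sum = 60. MAE = 10.

10


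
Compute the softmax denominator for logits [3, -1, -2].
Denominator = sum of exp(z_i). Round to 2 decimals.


Denom = e^3=20.0855 + e^-1=0.3679 + e^-2=0.1353. Sum = 20.5887, which rounds to 20.59.

20.59


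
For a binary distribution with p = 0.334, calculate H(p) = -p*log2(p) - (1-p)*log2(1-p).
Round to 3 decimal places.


H = -0.334*log2(0.334) - 0.666*log2(0.666) = 0.919.

0.919


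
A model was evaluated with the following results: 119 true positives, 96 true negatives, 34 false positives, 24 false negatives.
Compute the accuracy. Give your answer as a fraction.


Accuracy = (TP + TN) / (TP + TN + FP + FN) = (119 + 96) / 273 = 215/273.

215/273


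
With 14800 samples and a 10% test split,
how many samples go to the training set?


Test set = 14800 * 10% = 1480. Training set = 14800 - 1480 = 13320.

13320


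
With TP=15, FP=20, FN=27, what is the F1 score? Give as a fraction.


Precision = 15/35 = 3/7. Recall = 15/42 = 5/14. F1 = 2*P*R/(P+R) = 30/77.

30/77


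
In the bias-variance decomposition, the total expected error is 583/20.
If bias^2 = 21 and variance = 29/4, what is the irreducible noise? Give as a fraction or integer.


Total error = bias^2 + variance + irreducible noise. So irreducible noise = 583/20 - 21 - 29/4 = 9/10.

9/10


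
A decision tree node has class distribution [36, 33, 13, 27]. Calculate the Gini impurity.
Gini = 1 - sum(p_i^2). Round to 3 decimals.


Total = 109. Proportions: 36/109, 33/109, 13/109, 27/109. sum(p_i^2) = 0.2763. Gini = 1 - 0.2763 = 0.7237, which rounds to 0.724.

0.724


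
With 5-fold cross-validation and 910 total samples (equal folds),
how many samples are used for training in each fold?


Each validation fold has 910/5 = 182 samples. Training set = 910 - 182 = 728.

728


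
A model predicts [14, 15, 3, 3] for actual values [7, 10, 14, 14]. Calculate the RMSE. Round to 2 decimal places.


MSE = 79.0000. RMSE = sqrt(79.0000) = 8.89.

8.89


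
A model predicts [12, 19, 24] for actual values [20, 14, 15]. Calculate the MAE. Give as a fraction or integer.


MAE = (1/3) * (|20-12|=8 + |14-19|=5 + |15-24|=9). Sum = 22. MAE = 22/3.

22/3


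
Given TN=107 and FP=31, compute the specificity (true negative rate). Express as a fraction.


Specificity = TN / (TN + FP) = 107 / 138 = 107/138.

107/138


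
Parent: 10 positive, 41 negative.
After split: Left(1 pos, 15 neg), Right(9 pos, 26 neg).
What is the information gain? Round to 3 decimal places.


H(parent) = 0.7140. H(left) = 0.3373, H(right) = 0.8224. Weighted = (16/51)*0.3373 + (35/51)*0.8224 = 0.6702. IG = 0.7140 - 0.6702 = 0.0438, which rounds to 0.044.

0.044


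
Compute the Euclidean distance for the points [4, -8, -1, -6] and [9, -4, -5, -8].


d = sqrt(sum of squared differences). (4-9)^2=25, (-8--4)^2=16, (-1--5)^2=16, (-6--8)^2=4. Sum = 61.

sqrt(61)


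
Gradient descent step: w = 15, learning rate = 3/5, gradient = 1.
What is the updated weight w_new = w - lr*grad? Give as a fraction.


w_new = 15 - 3/5 * 1 = 15 - 3/5 = 72/5.

72/5


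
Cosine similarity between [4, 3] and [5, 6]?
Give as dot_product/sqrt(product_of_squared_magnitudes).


dot = 38. |a|^2 = 25, |b|^2 = 61. cos = 38/sqrt(1525).

38/sqrt(1525)


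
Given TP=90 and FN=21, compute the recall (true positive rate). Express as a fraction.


Recall = TP / (TP + FN) = 90 / 111 = 30/37.

30/37


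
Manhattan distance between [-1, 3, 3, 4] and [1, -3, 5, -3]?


d = sum of absolute differences: |-1-1|=2 + |3--3|=6 + |3-5|=2 + |4--3|=7 = 17.

17


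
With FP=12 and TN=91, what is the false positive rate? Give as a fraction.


FPR = FP / (FP + TN) = 12 / 103 = 12/103.

12/103


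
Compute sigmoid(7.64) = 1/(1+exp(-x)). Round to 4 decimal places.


sigma(7.64) = 1/(1+e^(-7.64)) = 1/(1+0.000481) = 1/1.000481 = 0.9995.

0.9995


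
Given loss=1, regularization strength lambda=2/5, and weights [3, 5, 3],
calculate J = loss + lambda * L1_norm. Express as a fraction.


L1 norm = sum(|w|) = 11. J = 1 + 2/5 * 11 = 27/5.

27/5


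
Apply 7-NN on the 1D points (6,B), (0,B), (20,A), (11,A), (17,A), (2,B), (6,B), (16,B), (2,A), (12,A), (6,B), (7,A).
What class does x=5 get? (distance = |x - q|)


Distances: |6-5|=1, |0-5|=5, |20-5|=15, |11-5|=6, |17-5|=12, |2-5|=3, |6-5|=1, |16-5|=11, |2-5|=3, |12-5|=7, |6-5|=1, |7-5|=2. 7 nearest: (6,B), (6,B), (6,B), (7,A), (2,A), (2,B), (0,B). Counts: {'B': 5, 'A': 2}. Majority class: B.

B


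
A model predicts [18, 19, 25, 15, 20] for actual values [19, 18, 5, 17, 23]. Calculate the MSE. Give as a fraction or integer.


MSE = (1/5) * ((19-18)^2=1 + (18-19)^2=1 + (5-25)^2=400 + (17-15)^2=4 + (23-20)^2=9). Sum = 415. MSE = 83.

83


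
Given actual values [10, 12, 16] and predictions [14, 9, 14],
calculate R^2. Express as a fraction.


Mean(y) = 38/3. SS_res = 29. SS_tot = 56/3. R^2 = 1 - 29/(56/3) = -31/56.

-31/56


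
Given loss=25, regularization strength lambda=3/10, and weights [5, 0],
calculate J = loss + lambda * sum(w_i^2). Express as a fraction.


L2 sq norm = sum(w^2) = 25. J = 25 + 3/10 * 25 = 65/2.

65/2


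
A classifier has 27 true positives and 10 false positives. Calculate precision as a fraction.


Precision = TP / (TP + FP) = 27 / 37 = 27/37.

27/37


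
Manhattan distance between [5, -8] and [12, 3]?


d = sum of absolute differences: |5-12|=7 + |-8-3|=11 = 18.

18


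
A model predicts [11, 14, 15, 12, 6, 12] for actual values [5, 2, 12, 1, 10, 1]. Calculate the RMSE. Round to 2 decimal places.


MSE = 74.5000. RMSE = sqrt(74.5000) = 8.63.

8.63


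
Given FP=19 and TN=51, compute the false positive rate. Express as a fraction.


FPR = FP / (FP + TN) = 19 / 70 = 19/70.

19/70


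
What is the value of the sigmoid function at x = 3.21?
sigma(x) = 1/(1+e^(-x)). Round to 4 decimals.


sigma(3.21) = 1/(1+e^(-3.21)) = 1/(1+0.040357) = 1/1.040357 = 0.9612.

0.9612


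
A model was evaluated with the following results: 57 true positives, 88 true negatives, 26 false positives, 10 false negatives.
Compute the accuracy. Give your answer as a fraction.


Accuracy = (TP + TN) / (TP + TN + FP + FN) = (57 + 88) / 181 = 145/181.

145/181


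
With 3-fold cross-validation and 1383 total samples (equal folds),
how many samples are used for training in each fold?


Each validation fold has 1383/3 = 461 samples. Training set = 1383 - 461 = 922.

922


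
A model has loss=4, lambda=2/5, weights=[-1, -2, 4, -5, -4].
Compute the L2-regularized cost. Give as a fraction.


L2 sq norm = sum(w^2) = 62. J = 4 + 2/5 * 62 = 144/5.

144/5


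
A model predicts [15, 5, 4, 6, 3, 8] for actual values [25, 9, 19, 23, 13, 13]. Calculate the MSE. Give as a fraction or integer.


MSE = (1/6) * ((25-15)^2=100 + (9-5)^2=16 + (19-4)^2=225 + (23-6)^2=289 + (13-3)^2=100 + (13-8)^2=25). Sum = 755. MSE = 755/6.

755/6


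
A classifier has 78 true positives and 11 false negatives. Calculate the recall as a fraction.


Recall = TP / (TP + FN) = 78 / 89 = 78/89.

78/89


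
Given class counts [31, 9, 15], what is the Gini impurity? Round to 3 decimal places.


Total = 55. Proportions: 31/55, 9/55, 15/55. sum(p_i^2) = 0.4188. Gini = 1 - 0.4188 = 0.5812, which rounds to 0.581.

0.581


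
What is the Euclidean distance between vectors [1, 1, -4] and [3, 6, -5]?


d = sqrt(sum of squared differences). (1-3)^2=4, (1-6)^2=25, (-4--5)^2=1. Sum = 30.

sqrt(30)


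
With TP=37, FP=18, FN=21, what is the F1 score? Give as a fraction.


Precision = 37/55 = 37/55. Recall = 37/58 = 37/58. F1 = 2*P*R/(P+R) = 74/113.

74/113


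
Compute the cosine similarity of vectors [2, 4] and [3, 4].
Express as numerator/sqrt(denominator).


dot = 22. |a|^2 = 20, |b|^2 = 25. cos = 22/sqrt(500).

22/sqrt(500)


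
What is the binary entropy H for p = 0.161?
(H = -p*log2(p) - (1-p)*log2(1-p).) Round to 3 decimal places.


H = -0.161*log2(0.161) - 0.839*log2(0.839) = 0.637.

0.637


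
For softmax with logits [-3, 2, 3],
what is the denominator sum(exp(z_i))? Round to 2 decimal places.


Denom = e^-3=0.0498 + e^2=7.3891 + e^3=20.0855. Sum = 27.5244, which rounds to 27.52.

27.52


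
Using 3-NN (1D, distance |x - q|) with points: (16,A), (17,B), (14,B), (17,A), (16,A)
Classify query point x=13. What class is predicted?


Distances: |16-13|=3, |17-13|=4, |14-13|=1, |17-13|=4, |16-13|=3. 3 nearest: (14,B), (16,A), (16,A). Counts: {'B': 1, 'A': 2}. Majority class: A.

A


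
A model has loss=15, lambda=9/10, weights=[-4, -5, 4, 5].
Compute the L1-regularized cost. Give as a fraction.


L1 norm = sum(|w|) = 18. J = 15 + 9/10 * 18 = 156/5.

156/5


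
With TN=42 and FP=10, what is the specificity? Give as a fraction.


Specificity = TN / (TN + FP) = 42 / 52 = 21/26.

21/26


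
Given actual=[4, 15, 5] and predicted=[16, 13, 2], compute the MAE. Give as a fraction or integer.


MAE = (1/3) * (|4-16|=12 + |15-13|=2 + |5-2|=3). Sum = 17. MAE = 17/3.

17/3


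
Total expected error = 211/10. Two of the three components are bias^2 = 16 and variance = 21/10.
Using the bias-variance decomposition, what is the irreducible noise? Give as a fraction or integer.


Total error = bias^2 + variance + irreducible noise. So irreducible noise = 211/10 - 16 - 21/10 = 3.

3


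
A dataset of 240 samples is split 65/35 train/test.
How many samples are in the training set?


Test set = 240 * 35% = 84. Training set = 240 - 84 = 156.

156


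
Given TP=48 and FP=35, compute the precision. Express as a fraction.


Precision = TP / (TP + FP) = 48 / 83 = 48/83.

48/83


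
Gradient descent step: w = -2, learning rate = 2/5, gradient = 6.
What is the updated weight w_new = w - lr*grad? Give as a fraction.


w_new = -2 - 2/5 * 6 = -2 - 12/5 = -22/5.

-22/5


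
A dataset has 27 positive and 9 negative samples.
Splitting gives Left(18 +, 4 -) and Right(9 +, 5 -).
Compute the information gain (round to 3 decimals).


H(parent) = 0.8113. H(left) = 0.6840, H(right) = 0.9403. Weighted = (22/36)*0.6840 + (14/36)*0.9403 = 0.7837. IG = 0.8113 - 0.7837 = 0.0276, which rounds to 0.028.

0.028


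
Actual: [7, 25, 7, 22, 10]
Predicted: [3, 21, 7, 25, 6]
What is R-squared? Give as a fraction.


Mean(y) = 71/5. SS_res = 57. SS_tot = 1494/5. R^2 = 1 - 57/(1494/5) = 403/498.

403/498


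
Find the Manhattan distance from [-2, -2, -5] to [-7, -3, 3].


d = sum of absolute differences: |-2--7|=5 + |-2--3|=1 + |-5-3|=8 = 14.

14


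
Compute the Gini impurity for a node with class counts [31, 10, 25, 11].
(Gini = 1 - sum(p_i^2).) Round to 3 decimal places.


Total = 77. Proportions: 31/77, 10/77, 25/77, 11/77. sum(p_i^2) = 0.3048. Gini = 1 - 0.3048 = 0.6952, which rounds to 0.695.

0.695


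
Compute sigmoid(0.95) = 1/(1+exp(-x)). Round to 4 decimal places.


sigma(0.95) = 1/(1+e^(-0.95)) = 1/(1+0.386741) = 1/1.386741 = 0.7211.

0.7211


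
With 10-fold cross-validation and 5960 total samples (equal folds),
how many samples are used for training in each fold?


Each validation fold has 5960/10 = 596 samples. Training set = 5960 - 596 = 5364.

5364


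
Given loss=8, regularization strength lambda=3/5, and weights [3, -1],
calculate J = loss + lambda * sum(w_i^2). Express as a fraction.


L2 sq norm = sum(w^2) = 10. J = 8 + 3/5 * 10 = 14.

14


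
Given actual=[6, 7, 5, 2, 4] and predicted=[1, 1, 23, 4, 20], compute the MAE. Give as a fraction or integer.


MAE = (1/5) * (|6-1|=5 + |7-1|=6 + |5-23|=18 + |2-4|=2 + |4-20|=16). Sum = 47. MAE = 47/5.

47/5


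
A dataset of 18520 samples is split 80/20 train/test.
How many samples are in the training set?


Test set = 18520 * 20% = 3704. Training set = 18520 - 3704 = 14816.

14816


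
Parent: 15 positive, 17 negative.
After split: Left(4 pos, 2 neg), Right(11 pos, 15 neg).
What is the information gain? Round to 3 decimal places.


H(parent) = 0.9972. H(left) = 0.9183, H(right) = 0.9829. Weighted = (6/32)*0.9183 + (26/32)*0.9829 = 0.9708. IG = 0.9972 - 0.9708 = 0.0264, which rounds to 0.026.

0.026


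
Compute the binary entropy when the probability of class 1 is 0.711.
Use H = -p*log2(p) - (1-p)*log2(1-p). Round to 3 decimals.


H = -0.711*log2(0.711) - 0.289*log2(0.289) = 0.867.

0.867


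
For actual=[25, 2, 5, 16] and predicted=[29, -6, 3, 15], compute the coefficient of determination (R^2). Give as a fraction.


Mean(y) = 12. SS_res = 85. SS_tot = 334. R^2 = 1 - 85/(334) = 249/334.

249/334


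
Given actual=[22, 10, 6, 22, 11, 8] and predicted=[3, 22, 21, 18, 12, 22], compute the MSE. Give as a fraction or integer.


MSE = (1/6) * ((22-3)^2=361 + (10-22)^2=144 + (6-21)^2=225 + (22-18)^2=16 + (11-12)^2=1 + (8-22)^2=196). Sum = 943. MSE = 943/6.

943/6


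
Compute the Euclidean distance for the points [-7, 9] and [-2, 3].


d = sqrt(sum of squared differences). (-7--2)^2=25, (9-3)^2=36. Sum = 61.

sqrt(61)


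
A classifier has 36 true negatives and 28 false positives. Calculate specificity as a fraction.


Specificity = TN / (TN + FP) = 36 / 64 = 9/16.

9/16


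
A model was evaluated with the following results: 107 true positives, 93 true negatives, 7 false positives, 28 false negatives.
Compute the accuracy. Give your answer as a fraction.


Accuracy = (TP + TN) / (TP + TN + FP + FN) = (107 + 93) / 235 = 40/47.

40/47


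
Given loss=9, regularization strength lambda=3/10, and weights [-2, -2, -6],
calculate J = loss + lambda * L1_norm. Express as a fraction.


L1 norm = sum(|w|) = 10. J = 9 + 3/10 * 10 = 12.

12


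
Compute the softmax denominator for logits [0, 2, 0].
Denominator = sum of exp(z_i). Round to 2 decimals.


Denom = e^0=1.0000 + e^2=7.3891 + e^0=1.0000. Sum = 9.3891, which rounds to 9.39.

9.39


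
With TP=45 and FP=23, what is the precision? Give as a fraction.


Precision = TP / (TP + FP) = 45 / 68 = 45/68.

45/68


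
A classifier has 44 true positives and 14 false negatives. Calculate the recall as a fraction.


Recall = TP / (TP + FN) = 44 / 58 = 22/29.

22/29


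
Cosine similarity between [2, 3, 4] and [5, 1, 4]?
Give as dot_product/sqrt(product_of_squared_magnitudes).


dot = 29. |a|^2 = 29, |b|^2 = 42. cos = 29/sqrt(1218).

29/sqrt(1218)


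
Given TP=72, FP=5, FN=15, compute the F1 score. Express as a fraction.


Precision = 72/77 = 72/77. Recall = 72/87 = 24/29. F1 = 2*P*R/(P+R) = 36/41.

36/41


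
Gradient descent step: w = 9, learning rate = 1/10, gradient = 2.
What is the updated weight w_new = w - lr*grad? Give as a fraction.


w_new = 9 - 1/10 * 2 = 9 - 1/5 = 44/5.

44/5


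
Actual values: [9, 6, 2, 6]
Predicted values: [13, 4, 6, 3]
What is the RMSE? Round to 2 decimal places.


MSE = 11.2500. RMSE = sqrt(11.2500) = 3.35.

3.35


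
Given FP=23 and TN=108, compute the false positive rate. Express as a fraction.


FPR = FP / (FP + TN) = 23 / 131 = 23/131.

23/131


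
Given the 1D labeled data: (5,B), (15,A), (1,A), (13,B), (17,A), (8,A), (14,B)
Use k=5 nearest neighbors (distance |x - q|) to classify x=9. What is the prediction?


Distances: |5-9|=4, |15-9|=6, |1-9|=8, |13-9|=4, |17-9|=8, |8-9|=1, |14-9|=5. 5 nearest: (8,A), (5,B), (13,B), (14,B), (15,A). Counts: {'A': 2, 'B': 3}. Majority class: B.

B
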